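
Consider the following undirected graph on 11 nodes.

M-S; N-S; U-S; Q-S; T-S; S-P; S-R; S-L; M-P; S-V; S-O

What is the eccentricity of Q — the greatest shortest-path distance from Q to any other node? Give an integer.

2

Distances from Q: L:2, M:2, N:2, O:2, P:2, R:2, S:1, T:2, U:2, V:2.
The largest is 2 (to V, O, P, U, L, M, T, N, and R), so the eccentricity of Q is 2.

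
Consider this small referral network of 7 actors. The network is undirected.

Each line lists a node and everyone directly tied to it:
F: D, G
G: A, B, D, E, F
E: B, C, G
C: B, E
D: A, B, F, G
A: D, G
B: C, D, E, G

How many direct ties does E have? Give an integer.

E is directly tied to B, C, and G. That is 3 neighbors, so the degree of E is 3.

3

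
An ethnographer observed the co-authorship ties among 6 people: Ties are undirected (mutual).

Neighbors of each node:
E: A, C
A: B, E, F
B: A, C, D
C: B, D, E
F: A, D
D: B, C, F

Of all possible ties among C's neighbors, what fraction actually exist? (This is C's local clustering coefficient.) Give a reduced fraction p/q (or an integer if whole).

C's neighbors: B, D, and E (k = 3).
Possible neighbor pairs: C(3,2) = 3. Edges among them: B–D → e = 1.
Clustering(C) = 1/3.

1/3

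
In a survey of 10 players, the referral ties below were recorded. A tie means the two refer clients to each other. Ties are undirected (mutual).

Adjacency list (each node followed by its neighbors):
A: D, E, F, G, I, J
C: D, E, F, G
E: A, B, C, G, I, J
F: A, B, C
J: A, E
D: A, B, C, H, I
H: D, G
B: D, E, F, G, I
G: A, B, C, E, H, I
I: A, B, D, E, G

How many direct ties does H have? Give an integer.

2

H is directly tied to D and G. That is 2 neighbors, so the degree of H is 2.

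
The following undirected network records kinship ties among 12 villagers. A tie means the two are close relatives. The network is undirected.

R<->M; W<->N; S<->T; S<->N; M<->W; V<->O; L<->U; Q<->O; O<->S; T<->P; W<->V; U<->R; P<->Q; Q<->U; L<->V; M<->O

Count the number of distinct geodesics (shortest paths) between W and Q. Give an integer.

2

The shortest distance is 3. The length-3 paths are: W–V–O–Q; W–M–O–Q.
That gives 2 distinct shortest paths.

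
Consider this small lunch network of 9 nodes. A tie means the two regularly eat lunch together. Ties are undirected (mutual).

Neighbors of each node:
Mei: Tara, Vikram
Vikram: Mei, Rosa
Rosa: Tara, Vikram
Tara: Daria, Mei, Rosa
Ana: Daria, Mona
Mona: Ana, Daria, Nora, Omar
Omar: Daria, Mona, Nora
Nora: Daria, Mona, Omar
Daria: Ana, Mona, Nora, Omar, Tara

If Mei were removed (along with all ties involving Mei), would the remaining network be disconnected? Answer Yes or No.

Even without Mei, every remaining node can still reach every other (the residual graph is connected), so Mei is not a cut vertex.

No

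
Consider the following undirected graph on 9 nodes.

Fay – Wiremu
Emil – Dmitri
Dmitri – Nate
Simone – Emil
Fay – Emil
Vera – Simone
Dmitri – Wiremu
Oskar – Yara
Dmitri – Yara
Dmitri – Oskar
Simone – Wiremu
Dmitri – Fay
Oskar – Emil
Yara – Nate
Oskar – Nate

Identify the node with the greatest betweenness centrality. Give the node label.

Unnormalized betweenness of each node: Dmitri:19/2, Emil:43/6, Fay:1/3, Nate:0, Oskar:7/3, Simone:22/3, Vera:0, Wiremu:10/3, Yara:0.
Dmitri has the largest value, 19/2, making it the main broker — the node through which the most shortest paths run.

Dmitri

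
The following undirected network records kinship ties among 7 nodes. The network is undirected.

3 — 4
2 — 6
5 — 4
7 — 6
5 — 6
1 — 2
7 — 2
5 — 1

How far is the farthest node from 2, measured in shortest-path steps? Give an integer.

Distances from 2: 1:1, 3:4, 4:3, 5:2, 6:1, 7:1.
The largest is 4 (to 3), so the eccentricity of 2 is 4.

4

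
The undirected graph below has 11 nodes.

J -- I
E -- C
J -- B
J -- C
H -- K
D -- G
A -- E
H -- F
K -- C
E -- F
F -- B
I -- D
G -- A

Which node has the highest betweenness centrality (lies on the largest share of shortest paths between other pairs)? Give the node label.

E

Unnormalized betweenness of each node: A:22/3, B:23/6, C:65/6, D:7/2, E:37/3, F:26/3, G:23/6, H:3/2, I:20/3, J:73/6, K:7/3.
E has the largest value, 37/3, making it the main broker — the node through which the most shortest paths run.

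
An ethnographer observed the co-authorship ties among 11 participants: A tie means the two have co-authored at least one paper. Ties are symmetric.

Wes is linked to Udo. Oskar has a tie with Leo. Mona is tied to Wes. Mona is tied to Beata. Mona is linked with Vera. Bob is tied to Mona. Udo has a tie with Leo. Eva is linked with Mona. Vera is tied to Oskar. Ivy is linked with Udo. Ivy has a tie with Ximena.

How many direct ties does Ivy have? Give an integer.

Ivy is directly tied to Udo and Ximena. That is 2 neighbors, so the degree of Ivy is 2.

2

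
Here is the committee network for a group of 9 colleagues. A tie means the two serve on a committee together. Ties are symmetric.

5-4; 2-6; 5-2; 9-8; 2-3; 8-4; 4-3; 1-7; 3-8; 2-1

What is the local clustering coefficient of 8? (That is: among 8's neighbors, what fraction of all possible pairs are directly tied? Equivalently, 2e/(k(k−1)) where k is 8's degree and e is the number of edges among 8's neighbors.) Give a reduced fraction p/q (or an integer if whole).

1/3

8's neighbors: 3, 4, and 9 (k = 3).
Possible neighbor pairs: C(3,2) = 3. Edges among them: 3–4 → e = 1.
Clustering(8) = 1/3.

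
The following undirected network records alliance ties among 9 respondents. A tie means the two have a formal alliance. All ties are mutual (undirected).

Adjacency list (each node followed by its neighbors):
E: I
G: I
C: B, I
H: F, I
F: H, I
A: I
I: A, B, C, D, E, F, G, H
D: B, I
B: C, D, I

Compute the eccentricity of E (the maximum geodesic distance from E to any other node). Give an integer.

2

Distances from E: A:2, B:2, C:2, D:2, F:2, G:2, H:2, I:1.
The largest is 2 (to F, D, G, B, C, A, and H), so the eccentricity of E is 2.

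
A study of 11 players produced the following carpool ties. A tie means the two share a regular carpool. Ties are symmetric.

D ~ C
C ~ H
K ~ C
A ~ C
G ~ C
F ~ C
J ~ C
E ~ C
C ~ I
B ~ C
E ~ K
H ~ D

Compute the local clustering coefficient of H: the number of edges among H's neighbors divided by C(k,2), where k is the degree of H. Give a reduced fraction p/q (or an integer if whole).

H's neighbors: C and D (k = 2).
Possible neighbor pairs: C(2,2) = 1. Edges among them: C–D → e = 1.
Clustering(H) = 1/1.

1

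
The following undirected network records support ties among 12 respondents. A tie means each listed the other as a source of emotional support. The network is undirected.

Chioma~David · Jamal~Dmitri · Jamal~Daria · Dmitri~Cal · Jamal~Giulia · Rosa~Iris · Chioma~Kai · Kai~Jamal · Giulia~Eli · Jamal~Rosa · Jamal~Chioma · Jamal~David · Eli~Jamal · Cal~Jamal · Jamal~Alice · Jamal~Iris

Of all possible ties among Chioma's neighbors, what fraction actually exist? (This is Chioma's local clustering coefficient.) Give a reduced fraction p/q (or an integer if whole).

Chioma's neighbors: David, Jamal, and Kai (k = 3).
Possible neighbor pairs: C(3,2) = 3. Edges among them: David–Jamal, Jamal–Kai → e = 2.
Clustering(Chioma) = 2/3.

2/3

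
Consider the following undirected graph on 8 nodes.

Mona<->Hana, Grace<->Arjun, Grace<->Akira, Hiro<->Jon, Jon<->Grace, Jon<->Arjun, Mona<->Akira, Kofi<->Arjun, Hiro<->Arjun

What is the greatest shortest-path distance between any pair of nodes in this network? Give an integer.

5

Eccentricity of each node (its greatest distance to any other): Akira:3, Arjun:4, Grace:3, Hana:5, Hiro:5, Jon:4, Kofi:5, Mona:4.
The maximum eccentricity is 5, realized for instance by the pair Kofi–Hana via Kofi – Arjun – Grace – Akira – Mona – Hana. So the diameter is 5.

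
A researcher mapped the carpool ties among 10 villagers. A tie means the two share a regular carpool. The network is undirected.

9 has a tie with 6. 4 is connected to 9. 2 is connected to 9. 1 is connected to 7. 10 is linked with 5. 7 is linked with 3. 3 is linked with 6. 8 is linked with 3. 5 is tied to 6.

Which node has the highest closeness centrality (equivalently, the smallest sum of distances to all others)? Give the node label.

6

Farness (sum of distances to all others) for each node — 1:32, 2:28, 3:18, 4:28, 5:22, 6:16, 7:24, 8:26, 9:20, 10:30.
The smallest farness is 16, for 6, so 6 has the highest closeness.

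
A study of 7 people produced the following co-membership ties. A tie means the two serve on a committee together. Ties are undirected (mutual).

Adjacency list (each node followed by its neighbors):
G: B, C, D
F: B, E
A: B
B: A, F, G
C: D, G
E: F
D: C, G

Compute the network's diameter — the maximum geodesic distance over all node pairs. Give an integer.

Eccentricity of each node (its greatest distance to any other): A:3, B:2, C:4, D:4, E:4, F:3, G:3.
The maximum eccentricity is 4, realized for instance by the pair C–E via C – G – B – F – E. So the diameter is 4.

4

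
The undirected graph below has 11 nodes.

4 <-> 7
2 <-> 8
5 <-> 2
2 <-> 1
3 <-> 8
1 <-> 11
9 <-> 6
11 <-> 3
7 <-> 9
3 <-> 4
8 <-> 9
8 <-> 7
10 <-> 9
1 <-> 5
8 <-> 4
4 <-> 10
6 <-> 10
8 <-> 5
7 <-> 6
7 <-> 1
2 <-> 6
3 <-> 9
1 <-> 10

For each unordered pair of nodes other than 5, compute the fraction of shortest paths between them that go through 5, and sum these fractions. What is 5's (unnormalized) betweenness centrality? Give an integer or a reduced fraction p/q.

1/3

Pairs whose geodesics pass through 5 — 8–1: 1/3.
All other pairs contribute 0.
Summing the contributions gives betweenness(5) = 1/3.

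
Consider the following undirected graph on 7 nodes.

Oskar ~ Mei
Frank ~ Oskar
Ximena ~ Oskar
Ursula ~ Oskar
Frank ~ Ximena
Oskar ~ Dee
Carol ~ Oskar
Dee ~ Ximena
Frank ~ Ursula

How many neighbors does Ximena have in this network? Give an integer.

Ximena is directly tied to Dee, Frank, and Oskar. That is 3 neighbors, so the degree of Ximena is 3.

3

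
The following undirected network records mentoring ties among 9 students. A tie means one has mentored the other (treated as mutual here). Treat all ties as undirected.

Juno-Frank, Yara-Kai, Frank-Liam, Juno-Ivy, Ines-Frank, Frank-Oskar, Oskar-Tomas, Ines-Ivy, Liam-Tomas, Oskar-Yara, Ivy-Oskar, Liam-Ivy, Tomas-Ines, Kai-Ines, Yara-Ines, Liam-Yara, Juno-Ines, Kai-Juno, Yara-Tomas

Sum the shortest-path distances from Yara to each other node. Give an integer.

Distances from Yara: Frank:2, Ines:1, Ivy:2, Juno:2, Kai:1, Liam:1, Oskar:1, Tomas:1.
Sum = 2 + 1 + 2 + 2 + 1 + 1 + 1 + 1 = 11.

11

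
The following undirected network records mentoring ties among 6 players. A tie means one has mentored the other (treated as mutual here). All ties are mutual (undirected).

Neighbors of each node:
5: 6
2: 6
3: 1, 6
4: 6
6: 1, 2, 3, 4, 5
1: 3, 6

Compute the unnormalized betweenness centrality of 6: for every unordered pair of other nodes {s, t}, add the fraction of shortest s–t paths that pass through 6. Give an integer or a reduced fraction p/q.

9

Pairs whose geodesics pass through 6 — 4–1: 1; 4–3: 1; 4–2: 1; 4–5: 1; 1–2: 1; 1–5: 1; 3–2: 1; 3–5: 1; 2–5: 1.
All other pairs contribute 0.
Summing the contributions gives betweenness(6) = 9.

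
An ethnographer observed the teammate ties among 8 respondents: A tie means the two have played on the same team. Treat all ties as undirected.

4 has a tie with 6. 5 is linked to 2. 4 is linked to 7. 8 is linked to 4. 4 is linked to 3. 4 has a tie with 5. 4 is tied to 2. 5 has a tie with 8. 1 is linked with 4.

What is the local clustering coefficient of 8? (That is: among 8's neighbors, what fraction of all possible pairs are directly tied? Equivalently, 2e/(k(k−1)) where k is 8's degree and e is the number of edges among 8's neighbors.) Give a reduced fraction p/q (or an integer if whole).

8's neighbors: 4 and 5 (k = 2).
Possible neighbor pairs: C(2,2) = 1. Edges among them: 4–5 → e = 1.
Clustering(8) = 1/1.

1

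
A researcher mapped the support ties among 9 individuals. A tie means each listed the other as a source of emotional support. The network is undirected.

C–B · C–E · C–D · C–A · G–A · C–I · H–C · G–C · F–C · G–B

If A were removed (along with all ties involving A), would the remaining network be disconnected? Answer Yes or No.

Even without A, every remaining node can still reach every other (the residual graph is connected), so A is not a cut vertex.

No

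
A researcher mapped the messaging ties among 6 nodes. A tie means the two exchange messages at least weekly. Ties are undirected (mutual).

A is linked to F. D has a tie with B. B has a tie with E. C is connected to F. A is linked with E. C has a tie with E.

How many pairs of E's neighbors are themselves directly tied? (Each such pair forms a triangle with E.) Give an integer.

0

E's neighbors are A, B, and C, but none of them are tied to each other, so no triangle contains E.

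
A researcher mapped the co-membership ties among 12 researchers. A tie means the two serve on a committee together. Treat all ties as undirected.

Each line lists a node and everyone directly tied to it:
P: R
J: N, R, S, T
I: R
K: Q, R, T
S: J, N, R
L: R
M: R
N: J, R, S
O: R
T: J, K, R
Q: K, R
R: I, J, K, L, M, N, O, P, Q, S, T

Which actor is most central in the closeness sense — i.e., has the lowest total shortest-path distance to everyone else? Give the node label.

R

Farness (sum of distances to all others) for each node — I:21, J:18, K:19, L:21, M:21, N:19, O:21, P:21, Q:20, R:11, S:19, T:19.
The smallest farness is 11, for R, so R has the highest closeness.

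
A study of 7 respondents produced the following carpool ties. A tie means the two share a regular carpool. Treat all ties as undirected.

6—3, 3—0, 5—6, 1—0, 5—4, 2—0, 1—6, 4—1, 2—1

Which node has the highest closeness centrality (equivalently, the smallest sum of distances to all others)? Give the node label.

1

Farness (sum of distances to all others) for each node — 0:10, 1:8, 2:11, 3:11, 4:11, 5:12, 6:9.
The smallest farness is 8, for 1, so 1 has the highest closeness.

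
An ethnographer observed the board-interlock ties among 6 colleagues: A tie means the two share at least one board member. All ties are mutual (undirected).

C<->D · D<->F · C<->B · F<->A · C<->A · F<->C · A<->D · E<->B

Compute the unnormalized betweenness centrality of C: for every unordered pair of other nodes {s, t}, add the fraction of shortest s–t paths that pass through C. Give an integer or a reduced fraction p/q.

6

Pairs whose geodesics pass through C — F–B: 1; F–E: 1; A–B: 1; A–E: 1; D–B: 1; D–E: 1.
All other pairs contribute 0.
Summing the contributions gives betweenness(C) = 6.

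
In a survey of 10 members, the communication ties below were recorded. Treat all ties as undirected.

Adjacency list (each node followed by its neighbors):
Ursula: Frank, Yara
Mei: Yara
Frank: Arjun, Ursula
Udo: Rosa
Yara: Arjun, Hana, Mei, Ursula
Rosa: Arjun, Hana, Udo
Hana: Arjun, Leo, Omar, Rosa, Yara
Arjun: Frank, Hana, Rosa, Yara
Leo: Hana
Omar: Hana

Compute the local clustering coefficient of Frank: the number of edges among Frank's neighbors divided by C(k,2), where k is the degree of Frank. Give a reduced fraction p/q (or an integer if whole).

0

Frank's neighbors: Arjun and Ursula (k = 2).
Possible neighbor pairs: C(2,2) = 1. Edges among them: none → e = 0.
Clustering(Frank) = 0/1.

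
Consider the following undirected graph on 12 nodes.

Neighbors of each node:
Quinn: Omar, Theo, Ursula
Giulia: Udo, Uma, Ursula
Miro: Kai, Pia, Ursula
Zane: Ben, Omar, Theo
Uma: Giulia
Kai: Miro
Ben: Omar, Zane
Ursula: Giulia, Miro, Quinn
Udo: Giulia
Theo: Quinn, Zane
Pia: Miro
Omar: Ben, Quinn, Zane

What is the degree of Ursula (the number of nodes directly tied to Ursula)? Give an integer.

3

Ursula is directly tied to Giulia, Miro, and Quinn. That is 3 neighbors, so the degree of Ursula is 3.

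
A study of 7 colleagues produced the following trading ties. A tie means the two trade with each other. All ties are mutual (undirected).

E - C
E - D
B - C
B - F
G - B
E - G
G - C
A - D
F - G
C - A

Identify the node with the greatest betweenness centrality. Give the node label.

Unnormalized betweenness of each node: A:5/6, B:1, C:14/3, D:1/2, E:19/6, F:0, G:23/6.
C has the largest value, 14/3, making it the main broker — the node through which the most shortest paths run.

C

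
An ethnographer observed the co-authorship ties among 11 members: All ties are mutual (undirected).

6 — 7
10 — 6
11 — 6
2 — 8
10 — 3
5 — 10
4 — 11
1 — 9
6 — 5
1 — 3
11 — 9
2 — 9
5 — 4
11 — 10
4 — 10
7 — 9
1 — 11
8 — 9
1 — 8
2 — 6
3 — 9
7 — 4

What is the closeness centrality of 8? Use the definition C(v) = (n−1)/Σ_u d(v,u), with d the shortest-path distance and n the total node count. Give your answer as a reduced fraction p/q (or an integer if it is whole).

1/2

Distances from 8: 1:1, 2:1, 3:2, 4:3, 5:3, 6:2, 7:2, 9:1, 10:3, 11:2. Sum = 20.
n = 11, so closeness = 10/20 = 1/2.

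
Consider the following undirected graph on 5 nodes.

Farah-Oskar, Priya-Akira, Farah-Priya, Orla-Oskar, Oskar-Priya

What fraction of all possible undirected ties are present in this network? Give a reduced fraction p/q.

1/2

There are 5 edges and 5 nodes, so the maximum possible is C(5,2) = 10.
Density = 5/10 = 1/2.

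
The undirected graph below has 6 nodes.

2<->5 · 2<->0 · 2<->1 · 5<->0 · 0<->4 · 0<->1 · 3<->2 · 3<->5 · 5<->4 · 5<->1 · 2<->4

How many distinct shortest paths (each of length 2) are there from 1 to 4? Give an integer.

3

The shortest distance is 2. The length-2 paths are: 1–5–4; 1–0–4; 1–2–4.
That gives 3 distinct shortest paths.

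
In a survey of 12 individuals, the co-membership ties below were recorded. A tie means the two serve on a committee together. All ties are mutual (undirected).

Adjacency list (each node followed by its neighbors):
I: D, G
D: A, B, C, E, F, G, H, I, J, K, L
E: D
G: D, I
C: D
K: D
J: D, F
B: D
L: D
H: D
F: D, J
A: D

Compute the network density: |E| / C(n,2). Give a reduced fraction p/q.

There are 13 edges and 12 nodes, so the maximum possible is C(12,2) = 66.
Density = 13/66.

13/66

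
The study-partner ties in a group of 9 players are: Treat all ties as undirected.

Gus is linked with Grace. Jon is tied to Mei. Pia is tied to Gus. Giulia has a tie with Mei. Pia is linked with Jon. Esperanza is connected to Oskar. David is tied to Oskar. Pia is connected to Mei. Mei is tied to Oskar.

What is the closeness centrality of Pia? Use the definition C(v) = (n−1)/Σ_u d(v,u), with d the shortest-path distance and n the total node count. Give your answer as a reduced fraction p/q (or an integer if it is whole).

8/15

Distances from Pia: David:3, Esperanza:3, Giulia:2, Grace:2, Gus:1, Jon:1, Mei:1, Oskar:2. Sum = 15.
n = 9, so closeness = 8/15.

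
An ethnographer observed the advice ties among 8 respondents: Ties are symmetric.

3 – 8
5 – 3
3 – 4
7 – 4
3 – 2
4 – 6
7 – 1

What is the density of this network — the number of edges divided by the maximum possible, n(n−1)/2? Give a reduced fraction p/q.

1/4

There are 7 edges and 8 nodes, so the maximum possible is C(8,2) = 28.
Density = 7/28 = 1/4.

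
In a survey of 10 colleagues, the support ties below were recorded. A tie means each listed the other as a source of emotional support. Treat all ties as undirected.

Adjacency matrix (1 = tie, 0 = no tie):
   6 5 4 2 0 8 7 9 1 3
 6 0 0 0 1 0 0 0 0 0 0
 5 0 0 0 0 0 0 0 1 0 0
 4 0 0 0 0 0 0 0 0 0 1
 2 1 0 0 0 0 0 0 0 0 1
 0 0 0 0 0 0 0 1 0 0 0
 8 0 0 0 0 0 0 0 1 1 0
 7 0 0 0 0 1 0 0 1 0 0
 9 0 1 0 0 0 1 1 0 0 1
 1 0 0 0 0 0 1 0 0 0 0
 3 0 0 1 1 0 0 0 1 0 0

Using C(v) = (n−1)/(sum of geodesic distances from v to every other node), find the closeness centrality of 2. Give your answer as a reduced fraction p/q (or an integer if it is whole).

9/23

Distances from 2: 0:4, 1:4, 3:1, 4:2, 5:3, 6:1, 7:3, 8:3, 9:2. Sum = 23.
n = 10, so closeness = 9/23.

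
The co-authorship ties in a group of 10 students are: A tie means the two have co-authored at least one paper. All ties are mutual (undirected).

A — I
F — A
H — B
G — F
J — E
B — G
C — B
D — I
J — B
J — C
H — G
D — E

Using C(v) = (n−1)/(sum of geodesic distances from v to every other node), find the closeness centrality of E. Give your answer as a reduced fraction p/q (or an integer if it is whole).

3/7

Distances from E: A:3, B:2, C:2, D:1, F:4, G:3, H:3, I:2, J:1. Sum = 21.
n = 10, so closeness = 9/21 = 3/7.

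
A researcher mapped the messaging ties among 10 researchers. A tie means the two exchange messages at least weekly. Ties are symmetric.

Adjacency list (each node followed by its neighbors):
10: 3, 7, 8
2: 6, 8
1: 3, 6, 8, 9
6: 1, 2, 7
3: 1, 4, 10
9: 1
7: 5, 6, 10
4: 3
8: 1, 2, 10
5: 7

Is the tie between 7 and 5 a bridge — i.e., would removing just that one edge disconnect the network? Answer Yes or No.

Yes

Without the 7–5 edge there is no alternate route between 7 and 5, so the network disconnects. It is a bridge.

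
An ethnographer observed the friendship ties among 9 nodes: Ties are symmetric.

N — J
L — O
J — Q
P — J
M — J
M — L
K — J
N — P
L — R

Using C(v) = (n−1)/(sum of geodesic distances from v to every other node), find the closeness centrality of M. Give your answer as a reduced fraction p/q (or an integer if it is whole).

Distances from M: J:1, K:2, L:1, N:2, O:2, P:2, Q:2, R:2. Sum = 14.
n = 9, so closeness = 8/14 = 4/7.

4/7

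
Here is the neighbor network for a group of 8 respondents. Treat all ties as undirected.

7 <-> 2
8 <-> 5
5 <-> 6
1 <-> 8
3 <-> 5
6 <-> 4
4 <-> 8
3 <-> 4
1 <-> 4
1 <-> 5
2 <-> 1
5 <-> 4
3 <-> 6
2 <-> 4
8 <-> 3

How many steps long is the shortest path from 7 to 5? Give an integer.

One shortest route is 7 – 2 – 4 – 5, which uses 3 edges, and at distance 2 from 7 we only reach {1, 4}, which does not include 5. So d(7,5) = 3.

3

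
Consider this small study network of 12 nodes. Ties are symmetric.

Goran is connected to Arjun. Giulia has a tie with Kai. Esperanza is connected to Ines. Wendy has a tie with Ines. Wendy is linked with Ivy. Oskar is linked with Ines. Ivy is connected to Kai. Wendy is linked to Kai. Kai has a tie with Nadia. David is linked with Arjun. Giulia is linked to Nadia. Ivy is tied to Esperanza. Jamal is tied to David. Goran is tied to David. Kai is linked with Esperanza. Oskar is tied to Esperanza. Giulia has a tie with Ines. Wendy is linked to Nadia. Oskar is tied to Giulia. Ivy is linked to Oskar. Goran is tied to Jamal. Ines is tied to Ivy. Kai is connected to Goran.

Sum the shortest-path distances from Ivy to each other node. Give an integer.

Distances from Ivy: Arjun:3, David:3, Esperanza:1, Giulia:2, Goran:2, Ines:1, Jamal:3, Kai:1, Nadia:2, Oskar:1, Wendy:1.
Sum = 3 + 3 + 1 + 2 + 2 + 1 + 3 + 1 + 2 + 1 + 1 = 20.

20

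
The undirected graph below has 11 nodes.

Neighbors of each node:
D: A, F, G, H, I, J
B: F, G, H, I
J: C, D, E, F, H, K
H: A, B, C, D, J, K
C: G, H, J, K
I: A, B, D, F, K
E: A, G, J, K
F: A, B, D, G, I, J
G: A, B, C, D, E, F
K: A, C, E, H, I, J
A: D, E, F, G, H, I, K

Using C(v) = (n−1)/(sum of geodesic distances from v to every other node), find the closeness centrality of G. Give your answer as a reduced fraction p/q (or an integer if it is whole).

Distances from G: A:1, B:1, C:1, D:1, E:1, F:1, H:2, I:2, J:2, K:2. Sum = 14.
n = 11, so closeness = 10/14 = 5/7.

5/7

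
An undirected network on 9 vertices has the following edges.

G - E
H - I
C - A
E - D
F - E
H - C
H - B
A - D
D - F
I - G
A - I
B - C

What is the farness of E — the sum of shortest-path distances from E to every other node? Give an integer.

17

Distances from E: A:2, B:4, C:3, D:1, F:1, G:1, H:3, I:2.
Sum = 2 + 4 + 3 + 1 + 1 + 1 + 3 + 2 = 17.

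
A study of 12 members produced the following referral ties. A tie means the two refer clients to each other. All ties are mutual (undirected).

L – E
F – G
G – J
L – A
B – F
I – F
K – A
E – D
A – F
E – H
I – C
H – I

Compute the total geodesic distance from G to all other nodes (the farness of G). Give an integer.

29

Distances from G: A:2, B:2, C:3, D:5, E:4, F:1, H:3, I:2, J:1, K:3, L:3.
Sum = 2 + 2 + 3 + 5 + 4 + 1 + 3 + 2 + 1 + 3 + 3 = 29.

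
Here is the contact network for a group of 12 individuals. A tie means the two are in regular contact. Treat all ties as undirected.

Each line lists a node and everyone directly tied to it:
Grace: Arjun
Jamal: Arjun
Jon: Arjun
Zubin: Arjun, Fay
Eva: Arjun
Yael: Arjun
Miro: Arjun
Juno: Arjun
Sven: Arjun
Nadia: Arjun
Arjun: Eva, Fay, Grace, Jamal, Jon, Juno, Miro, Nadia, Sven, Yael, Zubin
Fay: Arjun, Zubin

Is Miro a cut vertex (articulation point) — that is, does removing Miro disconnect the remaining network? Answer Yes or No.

Even without Miro, every remaining node can still reach every other (the residual graph is connected), so Miro is not a cut vertex.

No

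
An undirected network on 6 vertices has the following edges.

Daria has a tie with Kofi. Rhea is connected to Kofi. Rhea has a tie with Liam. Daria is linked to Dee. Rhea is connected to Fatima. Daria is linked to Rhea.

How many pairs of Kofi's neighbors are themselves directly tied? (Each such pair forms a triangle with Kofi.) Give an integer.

1

Kofi's neighbors: Daria and Rhea.
Neighbor pairs that are themselves tied: Kofi–Daria–Rhea. Each forms one triangle with Kofi, for 1 in total.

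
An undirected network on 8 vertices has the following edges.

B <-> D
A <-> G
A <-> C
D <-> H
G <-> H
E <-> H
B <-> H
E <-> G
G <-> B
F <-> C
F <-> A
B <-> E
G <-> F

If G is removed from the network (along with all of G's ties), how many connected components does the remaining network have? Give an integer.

2

Without G, the remaining ties split the others into: {A, C, F}; {B, D, E, H}.
That's 2 separate components.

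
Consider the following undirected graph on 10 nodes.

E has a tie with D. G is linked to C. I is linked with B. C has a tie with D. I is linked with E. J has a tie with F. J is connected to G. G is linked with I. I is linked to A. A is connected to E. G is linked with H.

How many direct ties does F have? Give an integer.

F is directly tied to J. That is 1 neighbor, so the degree of F is 1.

1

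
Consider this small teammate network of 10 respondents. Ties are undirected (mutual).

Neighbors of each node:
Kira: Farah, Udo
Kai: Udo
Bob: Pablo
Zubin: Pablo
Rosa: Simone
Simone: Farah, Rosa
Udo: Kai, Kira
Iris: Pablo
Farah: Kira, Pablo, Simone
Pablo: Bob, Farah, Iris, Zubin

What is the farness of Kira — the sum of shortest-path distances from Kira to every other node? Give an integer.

20

Distances from Kira: Bob:3, Farah:1, Iris:3, Kai:2, Pablo:2, Rosa:3, Simone:2, Udo:1, Zubin:3.
Sum = 3 + 1 + 3 + 2 + 2 + 3 + 2 + 1 + 3 = 20.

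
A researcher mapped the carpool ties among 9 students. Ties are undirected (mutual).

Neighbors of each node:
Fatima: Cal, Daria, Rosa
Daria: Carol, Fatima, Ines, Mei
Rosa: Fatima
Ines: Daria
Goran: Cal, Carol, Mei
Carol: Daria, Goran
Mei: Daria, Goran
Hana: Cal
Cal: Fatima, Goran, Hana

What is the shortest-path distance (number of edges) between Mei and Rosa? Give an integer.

3

One shortest route is Mei – Daria – Fatima – Rosa, which uses 3 edges, and at distance 2 from Mei we only reach {Cal, Carol, Fatima, Ines}, which does not include Rosa. So d(Mei,Rosa) = 3.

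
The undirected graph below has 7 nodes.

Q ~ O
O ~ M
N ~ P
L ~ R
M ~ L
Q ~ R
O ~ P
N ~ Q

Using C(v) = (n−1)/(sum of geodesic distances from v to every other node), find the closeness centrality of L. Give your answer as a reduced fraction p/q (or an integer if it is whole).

1/2

Distances from L: M:1, N:3, O:2, P:3, Q:2, R:1. Sum = 12.
n = 7, so closeness = 6/12 = 1/2.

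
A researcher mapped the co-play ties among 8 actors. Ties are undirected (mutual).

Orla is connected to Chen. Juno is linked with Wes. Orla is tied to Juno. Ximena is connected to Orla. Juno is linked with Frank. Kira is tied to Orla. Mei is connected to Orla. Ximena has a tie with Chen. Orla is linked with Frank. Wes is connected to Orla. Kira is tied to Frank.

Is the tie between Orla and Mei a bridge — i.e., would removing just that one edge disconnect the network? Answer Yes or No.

Without the Orla–Mei edge there is no alternate route between Orla and Mei, so the network disconnects. It is a bridge.

Yes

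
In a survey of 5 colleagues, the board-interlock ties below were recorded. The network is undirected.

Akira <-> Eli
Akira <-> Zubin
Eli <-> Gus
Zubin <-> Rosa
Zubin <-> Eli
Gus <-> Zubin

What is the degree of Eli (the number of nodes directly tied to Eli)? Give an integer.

3

Eli is directly tied to Akira, Gus, and Zubin. That is 3 neighbors, so the degree of Eli is 3.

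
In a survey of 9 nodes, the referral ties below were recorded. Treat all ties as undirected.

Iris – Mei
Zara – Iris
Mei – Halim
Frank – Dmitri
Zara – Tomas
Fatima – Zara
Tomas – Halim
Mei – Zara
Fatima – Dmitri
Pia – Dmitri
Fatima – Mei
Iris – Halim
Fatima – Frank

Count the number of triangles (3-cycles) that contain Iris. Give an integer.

Iris's neighbors: Halim, Mei, and Zara.
Neighbor pairs that are themselves tied: Iris–Halim–Mei; Iris–Mei–Zara. Each forms one triangle with Iris, for 2 in total.

2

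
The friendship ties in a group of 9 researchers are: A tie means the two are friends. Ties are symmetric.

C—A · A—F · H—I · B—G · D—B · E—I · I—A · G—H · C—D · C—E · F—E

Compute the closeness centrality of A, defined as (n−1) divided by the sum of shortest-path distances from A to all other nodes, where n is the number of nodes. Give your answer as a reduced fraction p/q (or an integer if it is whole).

Distances from A: B:3, C:1, D:2, E:2, F:1, G:3, H:2, I:1. Sum = 15.
n = 9, so closeness = 8/15.

8/15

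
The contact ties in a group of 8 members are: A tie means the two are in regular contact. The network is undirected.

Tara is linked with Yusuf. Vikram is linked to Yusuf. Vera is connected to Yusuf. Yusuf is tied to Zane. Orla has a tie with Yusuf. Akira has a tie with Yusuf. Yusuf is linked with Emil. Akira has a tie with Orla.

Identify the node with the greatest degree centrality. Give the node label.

Degrees — Akira:2, Emil:1, Orla:2, Tara:1, Vera:1, Vikram:1, Yusuf:7, Zane:1.
The maximum is 7, attained only by Yusuf.

Yusuf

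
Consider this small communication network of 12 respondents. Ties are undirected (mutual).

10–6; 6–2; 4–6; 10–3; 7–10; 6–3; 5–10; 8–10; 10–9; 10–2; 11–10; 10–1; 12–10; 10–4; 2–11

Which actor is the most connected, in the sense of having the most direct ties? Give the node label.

Degrees — 1:1, 2:3, 3:2, 4:2, 5:1, 6:4, 7:1, 8:1, 9:1, 10:11, 11:2, 12:1.
The maximum is 11, attained only by 10.

10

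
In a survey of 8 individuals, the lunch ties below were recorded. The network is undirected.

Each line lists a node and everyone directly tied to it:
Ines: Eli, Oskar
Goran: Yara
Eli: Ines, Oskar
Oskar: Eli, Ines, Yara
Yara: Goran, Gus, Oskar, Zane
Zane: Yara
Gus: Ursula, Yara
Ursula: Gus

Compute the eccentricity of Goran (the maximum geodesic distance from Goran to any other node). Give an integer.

3

Distances from Goran: Eli:3, Gus:2, Ines:3, Oskar:2, Ursula:3, Yara:1, Zane:2.
The largest is 3 (to Eli, Ines, and Ursula), so the eccentricity of Goran is 3.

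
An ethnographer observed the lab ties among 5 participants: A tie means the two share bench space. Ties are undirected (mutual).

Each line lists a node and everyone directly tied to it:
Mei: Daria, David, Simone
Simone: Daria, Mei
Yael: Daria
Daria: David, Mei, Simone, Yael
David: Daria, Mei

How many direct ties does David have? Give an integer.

2

David is directly tied to Daria and Mei. That is 2 neighbors, so the degree of David is 2.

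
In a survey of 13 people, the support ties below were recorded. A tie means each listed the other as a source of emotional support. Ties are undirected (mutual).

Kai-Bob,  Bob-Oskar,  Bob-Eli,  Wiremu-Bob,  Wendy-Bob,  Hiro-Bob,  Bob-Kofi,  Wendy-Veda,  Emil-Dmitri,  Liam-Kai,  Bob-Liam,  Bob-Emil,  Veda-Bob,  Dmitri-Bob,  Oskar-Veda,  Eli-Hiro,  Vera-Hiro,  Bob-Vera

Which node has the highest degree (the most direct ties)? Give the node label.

Degrees — Bob:12, Dmitri:2, Eli:2, Emil:2, Hiro:3, Kai:2, Kofi:1, Liam:2, Oskar:2, Veda:3, Vera:2, Wendy:2, Wiremu:1.
The maximum is 12, attained only by Bob.

Bob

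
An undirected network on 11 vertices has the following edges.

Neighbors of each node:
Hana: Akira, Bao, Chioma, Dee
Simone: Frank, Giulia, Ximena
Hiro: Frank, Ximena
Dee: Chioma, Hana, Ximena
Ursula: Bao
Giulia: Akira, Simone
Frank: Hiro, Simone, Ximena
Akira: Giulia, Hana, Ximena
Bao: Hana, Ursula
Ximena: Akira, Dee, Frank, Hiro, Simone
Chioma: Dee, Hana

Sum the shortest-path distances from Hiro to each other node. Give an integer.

26

Distances from Hiro: Akira:2, Bao:4, Chioma:3, Dee:2, Frank:1, Giulia:3, Hana:3, Simone:2, Ursula:5, Ximena:1.
Sum = 2 + 4 + 3 + 2 + 1 + 3 + 3 + 2 + 5 + 1 = 26.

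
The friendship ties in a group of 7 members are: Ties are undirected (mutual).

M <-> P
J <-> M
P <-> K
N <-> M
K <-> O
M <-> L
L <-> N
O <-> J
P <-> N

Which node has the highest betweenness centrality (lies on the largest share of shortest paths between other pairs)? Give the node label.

Unnormalized betweenness of each node: J:5/2, K:3/2, L:0, M:11/2, N:1, O:1, P:7/2.
M has the largest value, 11/2, making it the main broker — the node through which the most shortest paths run.

M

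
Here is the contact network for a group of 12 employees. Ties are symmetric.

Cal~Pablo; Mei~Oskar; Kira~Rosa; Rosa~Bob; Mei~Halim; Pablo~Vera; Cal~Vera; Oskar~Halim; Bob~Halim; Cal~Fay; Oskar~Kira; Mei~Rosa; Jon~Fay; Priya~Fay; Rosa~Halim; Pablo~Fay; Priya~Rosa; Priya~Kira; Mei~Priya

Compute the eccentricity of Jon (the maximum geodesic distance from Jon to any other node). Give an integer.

Distances from Jon: Bob:4, Cal:2, Fay:1, Halim:4, Kira:3, Mei:3, Oskar:4, Pablo:2, Priya:2, Rosa:3, Vera:3.
The largest is 4 (to Halim, Oskar, and Bob), so the eccentricity of Jon is 4.

4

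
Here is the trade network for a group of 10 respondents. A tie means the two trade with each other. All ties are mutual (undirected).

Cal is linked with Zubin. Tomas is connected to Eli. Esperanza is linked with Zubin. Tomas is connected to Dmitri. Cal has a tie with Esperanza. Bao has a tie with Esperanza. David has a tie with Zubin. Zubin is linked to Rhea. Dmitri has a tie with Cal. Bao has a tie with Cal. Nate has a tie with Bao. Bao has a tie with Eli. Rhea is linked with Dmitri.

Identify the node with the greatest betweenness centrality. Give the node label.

Unnormalized betweenness of each node: Bao:25/2, Cal:59/6, David:0, Dmitri:20/3, Eli:5/2, Esperanza:11/3, Nate:0, Rhea:2, Tomas:2, Zubin:65/6.
Bao has the largest value, 25/2, making it the main broker — the node through which the most shortest paths run.

Bao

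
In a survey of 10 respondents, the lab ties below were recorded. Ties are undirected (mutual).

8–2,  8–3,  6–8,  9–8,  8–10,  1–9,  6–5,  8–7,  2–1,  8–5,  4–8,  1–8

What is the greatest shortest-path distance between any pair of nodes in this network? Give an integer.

2

Eccentricity of each node (its greatest distance to any other): 1:2, 2:2, 3:2, 4:2, 5:2, 6:2, 7:2, 8:1, 9:2, 10:2.
The maximum eccentricity is 2, realized for instance by the pair 4–7 via 4 – 8 – 7. So the diameter is 2.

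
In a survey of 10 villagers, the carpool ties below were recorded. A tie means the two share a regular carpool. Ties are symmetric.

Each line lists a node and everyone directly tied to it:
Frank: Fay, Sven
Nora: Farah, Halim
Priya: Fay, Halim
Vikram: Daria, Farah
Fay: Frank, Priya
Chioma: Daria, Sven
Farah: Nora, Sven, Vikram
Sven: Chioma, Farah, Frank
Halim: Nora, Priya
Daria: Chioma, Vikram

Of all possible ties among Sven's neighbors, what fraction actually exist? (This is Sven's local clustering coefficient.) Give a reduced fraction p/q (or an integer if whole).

0

Sven's neighbors: Chioma, Farah, and Frank (k = 3).
Possible neighbor pairs: C(3,2) = 3. Edges among them: none → e = 0.
Clustering(Sven) = 0/3 = 0.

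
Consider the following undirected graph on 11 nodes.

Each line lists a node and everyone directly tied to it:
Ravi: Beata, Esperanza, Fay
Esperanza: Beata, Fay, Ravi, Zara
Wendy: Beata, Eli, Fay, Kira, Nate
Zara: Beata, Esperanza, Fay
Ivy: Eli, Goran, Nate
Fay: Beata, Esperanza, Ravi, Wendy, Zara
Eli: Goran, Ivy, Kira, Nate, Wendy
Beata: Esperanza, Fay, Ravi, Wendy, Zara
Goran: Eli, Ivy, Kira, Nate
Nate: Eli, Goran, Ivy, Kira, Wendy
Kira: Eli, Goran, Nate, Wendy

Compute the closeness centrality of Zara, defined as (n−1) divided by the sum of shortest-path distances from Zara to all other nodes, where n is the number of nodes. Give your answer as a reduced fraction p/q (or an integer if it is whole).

Distances from Zara: Beata:1, Eli:3, Esperanza:1, Fay:1, Goran:4, Ivy:4, Kira:3, Nate:3, Ravi:2, Wendy:2. Sum = 24.
n = 11, so closeness = 10/24 = 5/12.

5/12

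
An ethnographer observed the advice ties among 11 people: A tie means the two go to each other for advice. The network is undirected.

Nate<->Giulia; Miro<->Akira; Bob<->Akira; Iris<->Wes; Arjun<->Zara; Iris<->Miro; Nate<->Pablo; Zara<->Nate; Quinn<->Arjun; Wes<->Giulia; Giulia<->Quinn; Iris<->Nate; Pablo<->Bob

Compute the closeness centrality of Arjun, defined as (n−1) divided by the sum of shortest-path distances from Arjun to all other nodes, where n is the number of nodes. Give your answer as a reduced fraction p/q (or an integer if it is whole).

5/14

Distances from Arjun: Akira:5, Bob:4, Giulia:2, Iris:3, Miro:4, Nate:2, Pablo:3, Quinn:1, Wes:3, Zara:1. Sum = 28.
n = 11, so closeness = 10/28 = 5/14.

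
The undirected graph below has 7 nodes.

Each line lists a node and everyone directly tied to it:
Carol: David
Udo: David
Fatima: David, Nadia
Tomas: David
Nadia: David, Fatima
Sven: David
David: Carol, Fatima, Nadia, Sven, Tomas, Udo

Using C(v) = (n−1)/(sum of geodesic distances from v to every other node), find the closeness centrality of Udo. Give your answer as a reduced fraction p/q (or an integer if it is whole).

6/11

Distances from Udo: Carol:2, David:1, Fatima:2, Nadia:2, Sven:2, Tomas:2. Sum = 11.
n = 7, so closeness = 6/11.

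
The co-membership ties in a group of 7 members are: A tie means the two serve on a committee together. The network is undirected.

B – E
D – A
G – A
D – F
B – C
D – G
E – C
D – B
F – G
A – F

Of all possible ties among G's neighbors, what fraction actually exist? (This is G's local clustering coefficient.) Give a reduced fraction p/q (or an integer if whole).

G's neighbors: A, D, and F (k = 3).
Possible neighbor pairs: C(3,2) = 3. Edges among them: A–D, A–F, D–F → e = 3.
Clustering(G) = 3/3 = 1.

1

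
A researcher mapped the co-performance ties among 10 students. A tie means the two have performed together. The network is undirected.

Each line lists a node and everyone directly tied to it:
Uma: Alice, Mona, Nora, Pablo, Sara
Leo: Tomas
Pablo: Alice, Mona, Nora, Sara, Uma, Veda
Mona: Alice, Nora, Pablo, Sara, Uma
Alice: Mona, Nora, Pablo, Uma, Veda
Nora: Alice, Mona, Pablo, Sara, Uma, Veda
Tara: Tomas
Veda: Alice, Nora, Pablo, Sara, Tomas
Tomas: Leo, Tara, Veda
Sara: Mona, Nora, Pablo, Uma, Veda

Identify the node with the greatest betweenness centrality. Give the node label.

Veda

Unnormalized betweenness of each node: Alice:2, Leo:0, Mona:1/5, Nora:11/5, Pablo:11/5, Sara:2, Tara:0, Tomas:15, Uma:1/5, Veda:91/5.
Veda has the largest value, 91/5, making it the main broker — the node through which the most shortest paths run.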